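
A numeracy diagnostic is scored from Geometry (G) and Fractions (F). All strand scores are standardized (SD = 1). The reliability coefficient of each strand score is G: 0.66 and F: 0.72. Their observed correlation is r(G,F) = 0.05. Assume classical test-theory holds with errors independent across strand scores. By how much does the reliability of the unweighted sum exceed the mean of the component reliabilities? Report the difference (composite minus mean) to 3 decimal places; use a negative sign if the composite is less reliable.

Var(sum) = 2 + 0.1 = 2.1; true-score variance = 1.38 + 0.1 = 1.48; composite reliability = 0.7048.
Mean component reliability = 0.6900.
Difference = 0.7048 − 0.6900 = 0.015.

0.015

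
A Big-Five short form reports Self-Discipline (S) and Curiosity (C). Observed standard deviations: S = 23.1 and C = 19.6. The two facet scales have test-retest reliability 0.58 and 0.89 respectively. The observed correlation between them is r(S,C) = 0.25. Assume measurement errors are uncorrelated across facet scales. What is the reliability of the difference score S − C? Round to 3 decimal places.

Var(S−C) = 23.1² + 19.6² − 2·23.1·19.6·0.25 = 917.77 − 226.38 = 691.39.
Under uncorrelated errors the observed covariances equal the true-score covariances, so only the own-variance terms attenuate.
True-score variance = [23.1²·0.58 + 19.6²·0.89] − 226.38 = 651.396 − 226.38 = 425.016.
Reliability = 425.016 / 691.39 = 0.615.

0.615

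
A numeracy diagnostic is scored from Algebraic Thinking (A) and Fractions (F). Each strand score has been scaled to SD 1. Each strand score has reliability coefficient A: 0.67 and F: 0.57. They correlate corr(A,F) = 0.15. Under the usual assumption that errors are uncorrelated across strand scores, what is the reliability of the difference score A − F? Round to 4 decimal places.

Var(A−F) = 1 + 1 − 2·0.15 = 2 − 0.3 = 1.7.
Because errors are independent across components, Cov(Tᵢ,Tⱼ) = Cov(Xᵢ,Xⱼ); the off-diagonal part of the true-score variance is the same as above.
True-score variance = [0.67 + 0.57] − 0.3 = 1.24 − 0.3 = 0.94.
Reliability = 0.94 / 1.7 = 0.5529.

0.5529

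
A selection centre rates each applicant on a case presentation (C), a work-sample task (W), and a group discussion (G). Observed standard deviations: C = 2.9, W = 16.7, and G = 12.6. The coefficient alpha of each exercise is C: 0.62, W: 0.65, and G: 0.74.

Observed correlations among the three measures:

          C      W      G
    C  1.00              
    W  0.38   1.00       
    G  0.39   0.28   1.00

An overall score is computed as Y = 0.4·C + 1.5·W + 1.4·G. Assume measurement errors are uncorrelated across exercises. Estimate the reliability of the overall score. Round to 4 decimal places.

0.7544

Var(Y) = 0.4²·2.9² + 1.5²·16.7² + 1.4²·12.6² + 2·[0.6·2.9·16.7·0.38 + 0.56·2.9·12.6·0.39 + 2.1·16.7·12.6·0.28] = 940.018 + 285.499 = 1225.52.
With uncorrelated errors the cross-covariances are all true-score covariance, so they carry over unchanged; only the diagonal terms shrink to ρᵢσᵢ².
True-score variance = [0.4²·2.9²·0.62 + 1.5²·16.7²·0.65 + 1.4²·12.6²·0.74] + 285.499 = 638.976 + 285.499 = 924.475.
Reliability = 924.475 / 1225.52 = 0.7544.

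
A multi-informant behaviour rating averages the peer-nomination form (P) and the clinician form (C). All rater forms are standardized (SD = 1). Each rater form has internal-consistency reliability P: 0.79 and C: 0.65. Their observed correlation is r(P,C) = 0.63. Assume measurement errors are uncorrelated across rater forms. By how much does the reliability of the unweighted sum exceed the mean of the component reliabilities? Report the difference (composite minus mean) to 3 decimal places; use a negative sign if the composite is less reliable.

0.108

Var(sum) = 2 + 1.26 = 3.26; true-score variance = 1.44 + 1.26 = 2.7; composite reliability = 0.8282.
Mean component reliability = 0.7200.
Difference = 0.8282 − 0.7200 = 0.108.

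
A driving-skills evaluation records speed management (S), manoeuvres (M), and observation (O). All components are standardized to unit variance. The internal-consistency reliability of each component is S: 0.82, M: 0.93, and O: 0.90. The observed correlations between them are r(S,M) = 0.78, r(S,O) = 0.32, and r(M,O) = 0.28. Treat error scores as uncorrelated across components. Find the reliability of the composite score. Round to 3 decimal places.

Var(S+M+O) = 3 + 2·[0.78 + 0.32 + 0.28] = 3 + 2.76 = 5.76.
Under uncorrelated errors the observed covariances equal the true-score covariances, so only the own-variance terms attenuate.
True-score variance = [0.82 + 0.93 + 0.90] + 2.76 = 2.65 + 2.76 = 5.41.
Reliability = 5.41 / 5.76 = 0.939.

0.939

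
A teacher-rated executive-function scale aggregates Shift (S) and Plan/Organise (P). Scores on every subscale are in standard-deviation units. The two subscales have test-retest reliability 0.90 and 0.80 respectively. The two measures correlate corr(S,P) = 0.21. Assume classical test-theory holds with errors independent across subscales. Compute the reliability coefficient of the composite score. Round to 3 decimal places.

0.876

Var(S+P) = 2 + 2·[0.21] = 2 + 0.42 = 2.42.
With uncorrelated errors the cross-covariances are all true-score covariance, so they carry over unchanged; only the diagonal terms shrink to ρᵢσᵢ².
True-score variance = [0.90 + 0.80] + 0.42 = 1.7 + 0.42 = 2.12.
Reliability = 2.12 / 2.42 = 0.876.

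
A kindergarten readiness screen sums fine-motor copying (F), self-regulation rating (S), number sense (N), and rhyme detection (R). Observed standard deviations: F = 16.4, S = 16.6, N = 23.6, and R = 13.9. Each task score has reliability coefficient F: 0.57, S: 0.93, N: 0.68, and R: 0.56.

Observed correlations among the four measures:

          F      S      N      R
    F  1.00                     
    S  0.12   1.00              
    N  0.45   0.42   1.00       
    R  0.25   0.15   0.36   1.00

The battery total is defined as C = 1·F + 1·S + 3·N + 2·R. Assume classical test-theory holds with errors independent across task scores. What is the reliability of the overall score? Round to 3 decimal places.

Var(C) = 16.4² + 16.6² + 3²·23.6² + 2²·13.9² + 2·[16.4·16.6·0.12 + 3·16.4·23.6·0.45 + 2·16.4·13.9·0.25 + 3·16.6·23.6·0.42 + 2·16.6·13.9·0.15 + 6·23.6·13.9·0.36] = 6330 + 3881.12 = 10211.1.
Under uncorrelated errors the observed covariances equal the true-score covariances, so only the own-variance terms attenuate.
True-score variance = [16.4²·0.57 + 16.6²·0.93 + 3²·23.6²·0.68 + 2²·13.9²·0.56] + 3881.12 = 4250.96 + 3881.12 = 8132.08.
Reliability = 8132.08 / 10211.1 = 0.796.

0.796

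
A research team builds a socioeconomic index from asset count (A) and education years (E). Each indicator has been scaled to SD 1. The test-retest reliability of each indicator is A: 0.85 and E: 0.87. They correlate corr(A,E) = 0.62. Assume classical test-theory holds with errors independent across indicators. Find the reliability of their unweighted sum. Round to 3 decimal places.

0.914

Var(A+E) = 2 + 2·[0.62] = 2 + 1.24 = 3.24.
Under uncorrelated errors the observed covariances equal the true-score covariances, so only the own-variance terms attenuate.
True-score variance = [0.85 + 0.87] + 1.24 = 1.72 + 1.24 = 2.96.
Reliability = 2.96 / 3.24 = 0.914.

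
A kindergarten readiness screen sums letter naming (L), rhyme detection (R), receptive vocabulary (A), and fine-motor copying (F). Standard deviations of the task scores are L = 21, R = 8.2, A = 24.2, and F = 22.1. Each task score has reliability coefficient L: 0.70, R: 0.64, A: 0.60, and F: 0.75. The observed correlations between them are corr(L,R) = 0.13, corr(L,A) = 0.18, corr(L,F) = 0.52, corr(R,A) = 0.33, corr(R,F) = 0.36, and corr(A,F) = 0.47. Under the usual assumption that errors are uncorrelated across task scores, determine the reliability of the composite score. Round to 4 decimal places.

Var(L+R+A+F) = 21² + 8.2² + 24.2² + 22.1² + 2·[21·8.2·0.13 + 21·24.2·0.18 + 21·22.1·0.52 + 8.2·24.2·0.33 + 8.2·22.1·0.36 + 24.2·22.1·0.47] = 1582.29 + 1474.57 = 3056.86.
Because errors are independent across components, Cov(Tᵢ,Tⱼ) = Cov(Xᵢ,Xⱼ); the off-diagonal part of the true-score variance is the same as above.
True-score variance = [21²·0.70 + 8.2²·0.64 + 24.2²·0.60 + 22.1²·0.75] + 1474.57 = 1069.43 + 1474.57 = 2543.99.
Reliability = 2543.99 / 3056.86 = 0.8322.

0.8322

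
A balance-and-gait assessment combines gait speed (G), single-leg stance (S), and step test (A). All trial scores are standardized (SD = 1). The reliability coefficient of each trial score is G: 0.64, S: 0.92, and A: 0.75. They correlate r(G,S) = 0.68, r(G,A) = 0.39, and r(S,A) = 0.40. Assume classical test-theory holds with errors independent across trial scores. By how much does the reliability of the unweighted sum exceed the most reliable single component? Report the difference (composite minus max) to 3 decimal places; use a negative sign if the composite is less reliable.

Var(sum) = 3 + 2.94 = 5.94; true-score variance = 2.31 + 2.94 = 5.25; composite reliability = 0.8838.
Max component reliability = 0.9200.
Difference = 0.8838 − 0.9200 = -0.036.

-0.036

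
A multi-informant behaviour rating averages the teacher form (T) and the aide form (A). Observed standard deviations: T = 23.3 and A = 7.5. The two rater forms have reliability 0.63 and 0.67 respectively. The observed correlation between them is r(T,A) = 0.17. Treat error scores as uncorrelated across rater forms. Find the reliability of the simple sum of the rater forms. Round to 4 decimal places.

0.6668

Var(T+A) = 23.3² + 7.5² + 2·[23.3·7.5·0.17] = 599.14 + 59.415 = 658.555.
Under uncorrelated errors the observed covariances equal the true-score covariances, so only the own-variance terms attenuate.
True-score variance = [23.3²·0.63 + 7.5²·0.67] + 59.415 = 379.708 + 59.415 = 439.123.
Reliability = 439.123 / 658.555 = 0.6668.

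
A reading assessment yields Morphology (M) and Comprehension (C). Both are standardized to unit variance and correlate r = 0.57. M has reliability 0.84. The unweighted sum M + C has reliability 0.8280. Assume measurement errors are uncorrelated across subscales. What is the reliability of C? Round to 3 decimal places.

Var(M+C) = 2 + 2·0.57 = 3.140.
True-score variance = ρ_M + ρ_C + 2·0.57, so 0.8280 = (0.84 + ρ_C + 1.14) / 3.140.
ρ_C = 0.8280·3.140 − 0.84 − 1.14 = 0.620.

0.620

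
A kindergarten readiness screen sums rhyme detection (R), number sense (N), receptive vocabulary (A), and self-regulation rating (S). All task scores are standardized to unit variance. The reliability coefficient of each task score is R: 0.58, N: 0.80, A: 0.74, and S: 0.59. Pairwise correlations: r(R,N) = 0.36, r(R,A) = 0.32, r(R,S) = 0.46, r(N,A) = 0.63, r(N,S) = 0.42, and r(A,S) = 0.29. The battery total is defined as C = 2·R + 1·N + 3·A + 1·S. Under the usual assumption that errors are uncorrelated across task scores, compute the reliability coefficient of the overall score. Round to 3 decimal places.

0.837

Var(C) = 2² + 1 + 3² + 1 + 2·[2·0.36 + 6·0.32 + 2·0.46 + 3·0.63 + 0.42 + 3·0.29] = 15 + 13.48 = 28.48.
Under uncorrelated errors the observed covariances equal the true-score covariances, so only the own-variance terms attenuate.
True-score variance = [2²·0.58 + 0.80 + 3²·0.74 + 0.59] + 13.48 = 10.37 + 13.48 = 23.85.
Reliability = 23.85 / 28.48 = 0.837.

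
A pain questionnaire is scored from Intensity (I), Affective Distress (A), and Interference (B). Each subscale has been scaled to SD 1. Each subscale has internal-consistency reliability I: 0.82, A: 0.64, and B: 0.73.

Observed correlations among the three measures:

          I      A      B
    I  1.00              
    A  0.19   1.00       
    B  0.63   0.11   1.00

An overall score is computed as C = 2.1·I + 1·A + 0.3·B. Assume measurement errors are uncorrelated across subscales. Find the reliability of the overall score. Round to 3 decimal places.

0.835

Var(C) = 2.1² + 1 + 0.3² + 2·[2.1·0.19 + 0.63·0.63 + 0.3·0.11] = 5.5 + 1.6578 = 7.1578.
Because errors are independent across components, Cov(Tᵢ,Tⱼ) = Cov(Xᵢ,Xⱼ); the off-diagonal part of the true-score variance is the same as above.
True-score variance = [2.1²·0.82 + 0.64 + 0.3²·0.73] + 1.6578 = 4.3219 + 1.6578 = 5.9797.
Reliability = 5.9797 / 7.1578 = 0.835.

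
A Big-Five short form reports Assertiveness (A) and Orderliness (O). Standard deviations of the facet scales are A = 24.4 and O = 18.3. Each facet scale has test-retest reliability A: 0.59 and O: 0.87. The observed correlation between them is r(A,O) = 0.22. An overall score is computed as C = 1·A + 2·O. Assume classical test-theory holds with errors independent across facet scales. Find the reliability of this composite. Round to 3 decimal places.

0.820

Var(C) = 24.4² + 2²·18.3² + 2·[2·24.4·18.3·0.22] = 1934.92 + 392.938 = 2327.86.
With uncorrelated errors the cross-covariances are all true-score covariance, so they carry over unchanged; only the diagonal terms shrink to ρᵢσᵢ².
True-score variance = [24.4²·0.59 + 2²·18.3²·0.87] + 392.938 = 1516.68 + 392.938 = 1909.62.
Reliability = 1909.62 / 2327.86 = 0.820.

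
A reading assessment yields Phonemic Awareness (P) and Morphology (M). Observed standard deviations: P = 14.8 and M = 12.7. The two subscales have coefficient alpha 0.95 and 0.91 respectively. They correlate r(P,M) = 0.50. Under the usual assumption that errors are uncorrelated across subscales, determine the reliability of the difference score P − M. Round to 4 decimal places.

0.8676

Var(P−M) = 14.8² + 12.7² − 2·14.8·12.7·0.50 = 380.33 − 187.96 = 192.37.
Under uncorrelated errors the observed covariances equal the true-score covariances, so only the own-variance terms attenuate.
True-score variance = [14.8²·0.95 + 12.7²·0.91] − 187.96 = 354.862 − 187.96 = 166.902.
Reliability = 166.902 / 192.37 = 0.8676.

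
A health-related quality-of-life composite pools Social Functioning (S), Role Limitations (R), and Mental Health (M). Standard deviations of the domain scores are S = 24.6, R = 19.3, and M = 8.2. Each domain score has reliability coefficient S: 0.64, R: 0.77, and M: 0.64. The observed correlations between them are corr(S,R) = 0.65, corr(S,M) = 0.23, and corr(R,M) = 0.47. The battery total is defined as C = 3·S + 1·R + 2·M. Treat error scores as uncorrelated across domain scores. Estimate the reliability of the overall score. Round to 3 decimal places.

0.756

Var(C) = 3²·24.6² + 19.3² + 2²·8.2² + 2·[3·24.6·19.3·0.65 + 6·24.6·8.2·0.23 + 2·19.3·8.2·0.47] = 6087.89 + 2705.92 = 8793.81.
Under uncorrelated errors the observed covariances equal the true-score covariances, so only the own-variance terms attenuate.
True-score variance = [3²·24.6²·0.64 + 19.3²·0.77 + 2²·8.2²·0.64] + 2705.92 = 3944.67 + 2705.92 = 6650.59.
Reliability = 6650.59 / 8793.81 = 0.756.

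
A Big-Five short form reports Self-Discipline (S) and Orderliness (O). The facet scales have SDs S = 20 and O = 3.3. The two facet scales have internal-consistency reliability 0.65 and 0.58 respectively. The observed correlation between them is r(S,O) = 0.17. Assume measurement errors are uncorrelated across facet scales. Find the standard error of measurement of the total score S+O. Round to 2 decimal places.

Var(total) = 410.89 + 22.44 = 433.33.
True-score variance = 266.316 + 22.44 = 288.756, so reliability = 0.6664.
Error variance = 433.33 − 288.756 = 144.574; SEM = √144.574 = 12.02.

12.02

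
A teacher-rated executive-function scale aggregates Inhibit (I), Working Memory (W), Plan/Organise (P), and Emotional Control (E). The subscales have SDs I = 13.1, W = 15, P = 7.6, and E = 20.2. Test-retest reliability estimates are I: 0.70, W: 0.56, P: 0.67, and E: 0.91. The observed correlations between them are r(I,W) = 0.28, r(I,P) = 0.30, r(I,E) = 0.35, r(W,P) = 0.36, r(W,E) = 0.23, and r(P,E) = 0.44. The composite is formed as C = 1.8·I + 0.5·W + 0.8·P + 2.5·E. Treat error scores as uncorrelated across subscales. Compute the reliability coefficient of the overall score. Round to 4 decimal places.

0.9077

Var(C) = 1.8²·13.1² + 0.5²·15² + 0.8²·7.6² + 2.5²·20.2² + 2·[0.9·13.1·15·0.28 + 1.44·13.1·7.6·0.30 + 4.5·13.1·20.2·0.35 + 0.4·15·7.6·0.36 + 1.25·15·20.2·0.23 + 2·7.6·20.2·0.44] = 3199.48 + 1495.86 = 4695.34.
Because errors are independent across components, Cov(Tᵢ,Tⱼ) = Cov(Xᵢ,Xⱼ); the off-diagonal part of the true-score variance is the same as above.
True-score variance = [1.8²·13.1²·0.70 + 0.5²·15²·0.56 + 0.8²·7.6²·0.67 + 2.5²·20.2²·0.91] + 1495.86 = 2766.21 + 1495.86 = 4262.07.
Reliability = 4262.07 / 4695.34 = 0.9077.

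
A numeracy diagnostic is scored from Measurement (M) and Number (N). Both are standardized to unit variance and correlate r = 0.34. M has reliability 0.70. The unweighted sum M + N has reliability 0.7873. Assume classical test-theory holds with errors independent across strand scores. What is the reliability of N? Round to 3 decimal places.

Var(M+N) = 2 + 2·0.34 = 2.680.
True-score variance = ρ_M + ρ_N + 2·0.34, so 0.7873 = (0.70 + ρ_N + 0.68) / 2.680.
ρ_N = 0.7873·2.680 − 0.70 − 0.68 = 0.730.

0.730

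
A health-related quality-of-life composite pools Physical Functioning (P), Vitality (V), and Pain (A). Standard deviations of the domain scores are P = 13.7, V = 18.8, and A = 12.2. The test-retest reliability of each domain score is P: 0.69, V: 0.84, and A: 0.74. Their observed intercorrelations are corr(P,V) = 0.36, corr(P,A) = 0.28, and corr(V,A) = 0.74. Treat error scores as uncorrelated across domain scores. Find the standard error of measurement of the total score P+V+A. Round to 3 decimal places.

Var(total) = 689.97 + 618.494 = 1308.46.
True-score variance = 536.537 + 618.494 = 1155.03, so reliability = 0.8827.
Error variance = 1308.46 − 1155.03 = 153.433; SEM = √153.433 = 12.387.

12.387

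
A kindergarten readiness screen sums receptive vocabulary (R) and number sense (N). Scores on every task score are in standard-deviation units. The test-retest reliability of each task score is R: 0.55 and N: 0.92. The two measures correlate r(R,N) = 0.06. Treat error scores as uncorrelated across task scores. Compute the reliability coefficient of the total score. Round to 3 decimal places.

0.750

Var(R+N) = 2 + 2·[0.06] = 2 + 0.12 = 2.12.
Because errors are independent across components, Cov(Tᵢ,Tⱼ) = Cov(Xᵢ,Xⱼ); the off-diagonal part of the true-score variance is the same as above.
True-score variance = [0.55 + 0.92] + 0.12 = 1.47 + 0.12 = 1.59.
Reliability = 1.59 / 2.12 = 0.750.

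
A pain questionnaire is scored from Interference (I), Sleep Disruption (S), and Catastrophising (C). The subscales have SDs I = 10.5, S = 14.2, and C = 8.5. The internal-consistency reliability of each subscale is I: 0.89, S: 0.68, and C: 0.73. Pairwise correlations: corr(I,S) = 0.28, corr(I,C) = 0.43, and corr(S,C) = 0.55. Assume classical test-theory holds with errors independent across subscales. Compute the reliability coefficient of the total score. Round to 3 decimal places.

0.858

Var(I+S+C) = 10.5² + 14.2² + 8.5² + 2·[10.5·14.2·0.28 + 10.5·8.5·0.43 + 14.2·8.5·0.55] = 384.14 + 293.021 = 677.161.
With uncorrelated errors the cross-covariances are all true-score covariance, so they carry over unchanged; only the diagonal terms shrink to ρᵢσᵢ².
True-score variance = [10.5²·0.89 + 14.2²·0.68 + 8.5²·0.73] + 293.021 = 287.98 + 293.021 = 581.001.
Reliability = 581.001 / 677.161 = 0.858.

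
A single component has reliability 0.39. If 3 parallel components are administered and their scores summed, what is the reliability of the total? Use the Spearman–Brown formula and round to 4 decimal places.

0.6573

ρ_k = kρ / (1 + (k−1)ρ) = 3·0.39 / (1 + 2·0.39) = 1.170 / 1.780 = 0.6573.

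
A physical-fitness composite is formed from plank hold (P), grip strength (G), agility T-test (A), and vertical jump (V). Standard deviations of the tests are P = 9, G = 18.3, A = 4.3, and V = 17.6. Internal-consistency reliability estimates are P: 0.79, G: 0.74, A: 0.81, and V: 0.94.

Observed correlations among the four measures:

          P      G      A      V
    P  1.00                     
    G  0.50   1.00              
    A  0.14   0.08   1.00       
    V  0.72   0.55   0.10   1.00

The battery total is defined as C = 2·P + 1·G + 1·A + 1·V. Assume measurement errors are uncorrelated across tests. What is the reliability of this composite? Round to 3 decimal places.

Var(C) = 2²·9² + 18.3² + 4.3² + 17.6² + 2·[2·9·18.3·0.50 + 2·9·4.3·0.14 + 2·9·17.6·0.72 + 18.3·4.3·0.08 + 18.3·17.6·0.55 + 4.3·17.6·0.10] = 987.14 + 1189.28 = 2176.42.
With uncorrelated errors the cross-covariances are all true-score covariance, so they carry over unchanged; only the diagonal terms shrink to ρᵢσᵢ².
True-score variance = [2²·9²·0.79 + 18.3²·0.74 + 4.3²·0.81 + 17.6²·0.94] + 1189.28 = 809.93 + 1189.28 = 1999.21.
Reliability = 1999.21 / 2176.42 = 0.919.

0.919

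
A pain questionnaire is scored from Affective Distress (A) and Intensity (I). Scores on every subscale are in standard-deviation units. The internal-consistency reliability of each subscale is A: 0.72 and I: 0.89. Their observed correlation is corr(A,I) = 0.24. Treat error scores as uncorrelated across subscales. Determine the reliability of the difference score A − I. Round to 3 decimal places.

Var(A−I) = 1 + 1 − 2·0.24 = 2 − 0.48 = 1.52.
Because errors are independent across components, Cov(Tᵢ,Tⱼ) = Cov(Xᵢ,Xⱼ); the off-diagonal part of the true-score variance is the same as above.
True-score variance = [0.72 + 0.89] − 0.48 = 1.61 − 0.48 = 1.13.
Reliability = 1.13 / 1.52 = 0.743.

0.743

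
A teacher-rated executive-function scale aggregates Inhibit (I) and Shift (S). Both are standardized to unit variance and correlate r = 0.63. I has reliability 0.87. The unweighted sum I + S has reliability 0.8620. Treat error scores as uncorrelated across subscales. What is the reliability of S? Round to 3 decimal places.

Var(I+S) = 2 + 2·0.63 = 3.260.
True-score variance = ρ_I + ρ_S + 2·0.63, so 0.8620 = (0.87 + ρ_S + 1.26) / 3.260.
ρ_S = 0.8620·3.260 − 0.87 − 1.26 = 0.680.

0.680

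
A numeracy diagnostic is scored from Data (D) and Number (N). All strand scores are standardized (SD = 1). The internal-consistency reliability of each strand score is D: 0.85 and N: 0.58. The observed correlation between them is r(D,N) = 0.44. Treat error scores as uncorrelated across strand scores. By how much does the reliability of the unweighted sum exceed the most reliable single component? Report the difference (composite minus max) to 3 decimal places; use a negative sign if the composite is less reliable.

Var(sum) = 2 + 0.88 = 2.88; true-score variance = 1.43 + 0.88 = 2.31; composite reliability = 0.8021.
Max component reliability = 0.8500.
Difference = 0.8021 − 0.8500 = -0.048.

-0.048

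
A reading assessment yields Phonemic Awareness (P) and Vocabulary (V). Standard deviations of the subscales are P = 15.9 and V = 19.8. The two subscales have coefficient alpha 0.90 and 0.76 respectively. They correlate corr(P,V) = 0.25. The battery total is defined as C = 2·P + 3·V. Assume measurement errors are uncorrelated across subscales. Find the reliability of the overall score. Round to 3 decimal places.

Var(C) = 2²·15.9² + 3²·19.8² + 2·[6·15.9·19.8·0.25] = 4539.6 + 944.46 = 5484.06.
With uncorrelated errors the cross-covariances are all true-score covariance, so they carry over unchanged; only the diagonal terms shrink to ρᵢσᵢ².
True-score variance = [2²·15.9²·0.90 + 3²·19.8²·0.76] + 944.46 = 3591.67 + 944.46 = 4536.13.
Reliability = 4536.13 / 5484.06 = 0.827.

0.827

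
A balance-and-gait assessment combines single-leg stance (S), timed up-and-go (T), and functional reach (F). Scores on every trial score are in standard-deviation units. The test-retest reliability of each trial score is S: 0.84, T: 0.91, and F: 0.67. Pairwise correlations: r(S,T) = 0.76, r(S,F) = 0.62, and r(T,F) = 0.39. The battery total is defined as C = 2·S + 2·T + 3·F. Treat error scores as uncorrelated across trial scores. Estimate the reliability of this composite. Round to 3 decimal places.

0.887

Var(C) = 2² + 2² + 3² + 2·[4·0.76 + 6·0.62 + 6·0.39] = 17 + 18.2 = 35.2.
Under uncorrelated errors the observed covariances equal the true-score covariances, so only the own-variance terms attenuate.
True-score variance = [2²·0.84 + 2²·0.91 + 3²·0.67] + 18.2 = 13.03 + 18.2 = 31.23.
Reliability = 31.23 / 35.2 = 0.887.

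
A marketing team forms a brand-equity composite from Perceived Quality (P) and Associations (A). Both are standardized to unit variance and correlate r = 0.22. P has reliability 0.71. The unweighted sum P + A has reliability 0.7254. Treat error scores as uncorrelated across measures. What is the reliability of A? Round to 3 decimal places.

Var(P+A) = 2 + 2·0.22 = 2.440.
True-score variance = ρ_P + ρ_A + 2·0.22, so 0.7254 = (0.71 + ρ_A + 0.44) / 2.440.
ρ_A = 0.7254·2.440 − 0.71 − 0.44 = 0.620.

0.620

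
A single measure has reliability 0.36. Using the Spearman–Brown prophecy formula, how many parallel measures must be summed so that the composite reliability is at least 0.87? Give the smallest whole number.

12

k ≥ ρ*(1−ρ₁)/(ρ₁(1−ρ*)) = 0.87·0.64 / (0.36·0.13) = 11.897.
Smallest integer k = 12.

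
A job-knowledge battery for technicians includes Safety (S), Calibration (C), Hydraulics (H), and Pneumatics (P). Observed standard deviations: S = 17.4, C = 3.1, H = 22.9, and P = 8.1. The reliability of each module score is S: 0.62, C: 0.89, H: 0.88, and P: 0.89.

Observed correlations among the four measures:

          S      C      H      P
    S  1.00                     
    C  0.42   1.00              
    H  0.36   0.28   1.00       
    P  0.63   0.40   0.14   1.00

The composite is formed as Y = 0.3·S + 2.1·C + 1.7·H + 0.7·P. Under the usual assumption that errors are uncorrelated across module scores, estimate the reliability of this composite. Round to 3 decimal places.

Var(Y) = 0.3²·17.4² + 2.1²·3.1² + 1.7²·22.9² + 0.7²·8.1² + 2·[0.63·17.4·3.1·0.42 + 0.51·17.4·22.9·0.36 + 0.21·17.4·8.1·0.63 + 3.57·3.1·22.9·0.28 + 1.47·3.1·8.1·0.40 + 1.19·22.9·8.1·0.14] = 1617.32 + 445.41 = 2062.73.
Under uncorrelated errors the observed covariances equal the true-score covariances, so only the own-variance terms attenuate.
True-score variance = [0.3²·17.4²·0.62 + 2.1²·3.1²·0.89 + 1.7²·22.9²·0.88 + 0.7²·8.1²·0.89] + 445.41 = 1416.9 + 445.41 = 1862.31.
Reliability = 1862.31 / 2062.73 = 0.903.

0.903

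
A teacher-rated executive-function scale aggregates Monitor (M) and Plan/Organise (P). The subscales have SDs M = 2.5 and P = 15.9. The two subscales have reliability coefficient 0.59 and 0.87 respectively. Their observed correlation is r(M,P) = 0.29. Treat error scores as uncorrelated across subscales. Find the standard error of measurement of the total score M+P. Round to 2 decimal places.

5.95

Var(total) = 259.06 + 23.055 = 282.115.
True-score variance = 223.632 + 23.055 = 246.687, so reliability = 0.8744.
Error variance = 282.115 − 246.687 = 35.4278; SEM = √35.4278 = 5.95.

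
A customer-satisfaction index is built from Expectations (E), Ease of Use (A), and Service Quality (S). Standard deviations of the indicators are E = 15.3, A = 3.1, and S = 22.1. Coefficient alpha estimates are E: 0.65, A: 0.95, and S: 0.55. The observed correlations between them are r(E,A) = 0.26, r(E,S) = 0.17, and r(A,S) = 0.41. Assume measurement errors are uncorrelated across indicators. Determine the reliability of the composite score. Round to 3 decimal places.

Var(E+A+S) = 15.3² + 3.1² + 22.1² + 2·[15.3·3.1·0.26 + 15.3·22.1·0.17 + 3.1·22.1·0.41] = 732.11 + 195.806 = 927.916.
With uncorrelated errors the cross-covariances are all true-score covariance, so they carry over unchanged; only the diagonal terms shrink to ρᵢσᵢ².
True-score variance = [15.3²·0.65 + 3.1²·0.95 + 22.1²·0.55] + 195.806 = 429.914 + 195.806 = 625.72.
Reliability = 625.72 / 927.916 = 0.674.

0.674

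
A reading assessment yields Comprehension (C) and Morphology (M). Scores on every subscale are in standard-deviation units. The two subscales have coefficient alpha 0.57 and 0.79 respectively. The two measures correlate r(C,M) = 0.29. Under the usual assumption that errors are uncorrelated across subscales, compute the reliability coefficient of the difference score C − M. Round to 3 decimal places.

0.549

Var(C−M) = 1 + 1 − 2·0.29 = 2 − 0.58 = 1.42.
With uncorrelated errors the cross-covariances are all true-score covariance, so they carry over unchanged; only the diagonal terms shrink to ρᵢσᵢ².
True-score variance = [0.57 + 0.79] − 0.58 = 1.36 − 0.58 = 0.78.
Reliability = 0.78 / 1.42 = 0.549.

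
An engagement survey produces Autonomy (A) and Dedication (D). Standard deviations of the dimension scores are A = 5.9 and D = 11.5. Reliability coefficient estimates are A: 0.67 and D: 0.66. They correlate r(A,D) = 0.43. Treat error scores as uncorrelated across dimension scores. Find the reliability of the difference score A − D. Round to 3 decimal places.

Var(A−D) = 5.9² + 11.5² − 2·5.9·11.5·0.43 = 167.06 − 58.351 = 108.709.
Under uncorrelated errors the observed covariances equal the true-score covariances, so only the own-variance terms attenuate.
True-score variance = [5.9²·0.67 + 11.5²·0.66] − 58.351 = 110.608 − 58.351 = 52.2567.
Reliability = 52.2567 / 108.709 = 0.481.

0.481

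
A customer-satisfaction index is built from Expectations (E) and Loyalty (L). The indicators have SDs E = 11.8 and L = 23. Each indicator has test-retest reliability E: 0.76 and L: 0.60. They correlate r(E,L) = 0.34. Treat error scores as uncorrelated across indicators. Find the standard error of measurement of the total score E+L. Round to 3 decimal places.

Var(total) = 668.24 + 184.552 = 852.792.
True-score variance = 423.222 + 184.552 = 607.774, so reliability = 0.7127.
Error variance = 852.792 − 607.774 = 245.018; SEM = √245.018 = 15.653.

15.653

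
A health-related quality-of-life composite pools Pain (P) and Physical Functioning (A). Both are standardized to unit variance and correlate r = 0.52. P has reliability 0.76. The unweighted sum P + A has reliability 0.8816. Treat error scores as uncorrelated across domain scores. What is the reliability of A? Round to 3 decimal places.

0.880

Var(P+A) = 2 + 2·0.52 = 3.040.
True-score variance = ρ_P + ρ_A + 2·0.52, so 0.8816 = (0.76 + ρ_A + 1.04) / 3.040.
ρ_A = 0.8816·3.040 − 0.76 − 1.04 = 0.880.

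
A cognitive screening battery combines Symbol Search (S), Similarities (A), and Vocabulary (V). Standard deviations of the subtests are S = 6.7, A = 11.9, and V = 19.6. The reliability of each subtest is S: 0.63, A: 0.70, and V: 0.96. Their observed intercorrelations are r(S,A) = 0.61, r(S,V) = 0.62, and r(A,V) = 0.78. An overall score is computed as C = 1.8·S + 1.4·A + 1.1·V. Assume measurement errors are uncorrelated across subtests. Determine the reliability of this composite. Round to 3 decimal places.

0.923

Var(C) = 1.8²·6.7² + 1.4²·11.9² + 1.1²·19.6² + 2·[2.52·6.7·11.9·0.61 + 1.98·6.7·19.6·0.62 + 1.54·11.9·19.6·0.78] = 887.833 + 1127.87 = 2015.71.
With uncorrelated errors the cross-covariances are all true-score covariance, so they carry over unchanged; only the diagonal terms shrink to ρᵢσᵢ².
True-score variance = [1.8²·6.7²·0.63 + 1.4²·11.9²·0.70 + 1.1²·19.6²·0.96] + 1127.87 = 732.159 + 1127.87 = 1860.03.
Reliability = 1860.03 / 2015.71 = 0.923.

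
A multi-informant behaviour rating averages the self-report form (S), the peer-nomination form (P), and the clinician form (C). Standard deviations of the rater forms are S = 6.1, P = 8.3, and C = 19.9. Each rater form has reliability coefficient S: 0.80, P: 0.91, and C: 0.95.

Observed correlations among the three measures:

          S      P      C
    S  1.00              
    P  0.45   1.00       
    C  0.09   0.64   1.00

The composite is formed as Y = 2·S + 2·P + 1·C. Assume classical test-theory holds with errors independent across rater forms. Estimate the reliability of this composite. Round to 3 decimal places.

0.949

Var(Y) = 2²·6.1² + 2²·8.3² + 19.9² + 2·[4·6.1·8.3·0.45 + 2·6.1·19.9·0.09 + 2·8.3·19.9·0.64] = 820.41 + 648.804 = 1469.21.
With uncorrelated errors the cross-covariances are all true-score covariance, so they carry over unchanged; only the diagonal terms shrink to ρᵢσᵢ².
True-score variance = [2²·6.1²·0.80 + 2²·8.3²·0.91 + 19.9²·0.95] + 648.804 = 746.041 + 648.804 = 1394.84.
Reliability = 1394.84 / 1469.21 = 0.949.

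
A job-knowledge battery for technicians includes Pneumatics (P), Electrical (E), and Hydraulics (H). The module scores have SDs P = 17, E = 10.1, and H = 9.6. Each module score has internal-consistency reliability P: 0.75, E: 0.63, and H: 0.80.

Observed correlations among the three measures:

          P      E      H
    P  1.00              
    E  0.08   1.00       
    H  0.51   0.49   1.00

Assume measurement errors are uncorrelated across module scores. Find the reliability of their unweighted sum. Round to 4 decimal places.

0.8337

Var(P+E+H) = 17² + 10.1² + 9.6² + 2·[17·10.1·0.08 + 17·9.6·0.51 + 10.1·9.6·0.49] = 483.17 + 288.957 = 772.127.
Because errors are independent across components, Cov(Tᵢ,Tⱼ) = Cov(Xᵢ,Xⱼ); the off-diagonal part of the true-score variance is the same as above.
True-score variance = [17²·0.75 + 10.1²·0.63 + 9.6²·0.80] + 288.957 = 354.744 + 288.957 = 643.701.
Reliability = 643.701 / 772.127 = 0.8337.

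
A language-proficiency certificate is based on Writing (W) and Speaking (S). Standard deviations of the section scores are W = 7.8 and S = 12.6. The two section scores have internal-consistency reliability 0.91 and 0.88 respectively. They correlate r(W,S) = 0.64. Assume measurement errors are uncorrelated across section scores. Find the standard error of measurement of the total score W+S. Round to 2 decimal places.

4.95

Var(total) = 219.6 + 125.798 = 345.398.
True-score variance = 195.073 + 125.798 = 320.872, so reliability = 0.9290.
Error variance = 345.398 − 320.872 = 24.5268; SEM = √24.5268 = 4.95.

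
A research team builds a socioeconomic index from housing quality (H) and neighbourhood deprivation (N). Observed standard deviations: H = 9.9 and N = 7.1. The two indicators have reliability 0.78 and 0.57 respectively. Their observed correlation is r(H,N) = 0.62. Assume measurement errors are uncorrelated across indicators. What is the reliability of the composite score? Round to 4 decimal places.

0.8165

Var(H+N) = 9.9² + 7.1² + 2·[9.9·7.1·0.62] = 148.42 + 87.1596 = 235.58.
With uncorrelated errors the cross-covariances are all true-score covariance, so they carry over unchanged; only the diagonal terms shrink to ρᵢσᵢ².
True-score variance = [9.9²·0.78 + 7.1²·0.57] + 87.1596 = 105.181 + 87.1596 = 192.341.
Reliability = 192.341 / 235.58 = 0.8165.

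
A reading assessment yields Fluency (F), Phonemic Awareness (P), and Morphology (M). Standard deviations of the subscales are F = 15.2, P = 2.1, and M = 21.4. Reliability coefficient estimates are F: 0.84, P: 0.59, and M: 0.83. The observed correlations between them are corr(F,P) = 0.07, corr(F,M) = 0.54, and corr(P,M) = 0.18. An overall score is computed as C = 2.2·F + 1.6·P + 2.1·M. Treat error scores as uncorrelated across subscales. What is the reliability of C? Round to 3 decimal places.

Var(C) = 2.2²·15.2² + 1.6²·2.1² + 2.1²·21.4² + 2·[3.52·15.2·2.1·0.07 + 4.62·15.2·21.4·0.54 + 3.36·2.1·21.4·0.18] = 3149.13 + 1693.11 = 4842.23.
Because errors are independent across components, Cov(Tᵢ,Tⱼ) = Cov(Xᵢ,Xⱼ); the off-diagonal part of the true-score variance is the same as above.
True-score variance = [2.2²·15.2²·0.84 + 1.6²·2.1²·0.59 + 2.1²·21.4²·0.83] + 1693.11 = 2622.25 + 1693.11 = 4315.35.
Reliability = 4315.35 / 4842.23 = 0.891.

0.891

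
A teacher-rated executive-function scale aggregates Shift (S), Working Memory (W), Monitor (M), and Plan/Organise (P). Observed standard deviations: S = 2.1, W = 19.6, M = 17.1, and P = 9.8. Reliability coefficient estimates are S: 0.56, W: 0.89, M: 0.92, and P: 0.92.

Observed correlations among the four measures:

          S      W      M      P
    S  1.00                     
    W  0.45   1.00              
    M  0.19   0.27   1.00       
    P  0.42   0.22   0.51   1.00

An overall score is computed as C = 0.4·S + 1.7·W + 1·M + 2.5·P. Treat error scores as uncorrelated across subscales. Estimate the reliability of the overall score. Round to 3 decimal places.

Var(C) = 0.4²·2.1² + 1.7²·19.6² + 17.1² + 2.5²·9.8² + 2·[0.68·2.1·19.6·0.45 + 0.4·2.1·17.1·0.19 + 2.1·9.8·0.42 + 1.7·19.6·17.1·0.27 + 4.25·19.6·9.8·0.22 + 2.5·17.1·9.8·0.51] = 2003.59 + 1142.13 = 3145.72.
Under uncorrelated errors the observed covariances equal the true-score covariances, so only the own-variance terms attenuate.
True-score variance = [0.4²·2.1²·0.56 + 1.7²·19.6²·0.89 + 17.1²·0.92 + 2.5²·9.8²·0.92] + 1142.13 = 1809.74 + 1142.13 = 2951.87.
Reliability = 2951.87 / 3145.72 = 0.938.

0.938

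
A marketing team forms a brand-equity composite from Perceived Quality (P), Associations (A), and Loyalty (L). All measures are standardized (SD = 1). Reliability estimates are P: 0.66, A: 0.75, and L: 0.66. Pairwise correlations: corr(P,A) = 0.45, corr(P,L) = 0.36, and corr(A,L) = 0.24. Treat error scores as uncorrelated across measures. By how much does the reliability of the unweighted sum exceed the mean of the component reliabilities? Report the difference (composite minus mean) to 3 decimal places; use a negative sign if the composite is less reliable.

Var(sum) = 3 + 2.1 = 5.1; true-score variance = 2.07 + 2.1 = 4.17; composite reliability = 0.8176.
Mean component reliability = 0.6900.
Difference = 0.8176 − 0.6900 = 0.128.

0.128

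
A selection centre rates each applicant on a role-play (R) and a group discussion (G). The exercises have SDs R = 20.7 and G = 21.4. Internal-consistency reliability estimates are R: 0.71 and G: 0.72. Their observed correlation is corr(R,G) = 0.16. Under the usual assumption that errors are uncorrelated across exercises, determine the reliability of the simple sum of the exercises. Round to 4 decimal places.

Var(R+G) = 20.7² + 21.4² + 2·[20.7·21.4·0.16] = 886.45 + 141.754 = 1028.2.
With uncorrelated errors the cross-covariances are all true-score covariance, so they carry over unchanged; only the diagonal terms shrink to ρᵢσᵢ².
True-score variance = [20.7²·0.71 + 21.4²·0.72] + 141.754 = 633.959 + 141.754 = 775.713.
Reliability = 775.713 / 1028.2 = 0.7544.

0.7544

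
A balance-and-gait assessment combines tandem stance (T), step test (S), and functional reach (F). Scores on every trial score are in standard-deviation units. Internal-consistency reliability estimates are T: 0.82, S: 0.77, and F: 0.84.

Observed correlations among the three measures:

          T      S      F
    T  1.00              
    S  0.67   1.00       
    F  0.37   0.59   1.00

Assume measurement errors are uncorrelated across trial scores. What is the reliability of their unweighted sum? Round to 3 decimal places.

0.909

Var(T+S+F) = 3 + 2·[0.67 + 0.37 + 0.59] = 3 + 3.26 = 6.26.
With uncorrelated errors the cross-covariances are all true-score covariance, so they carry over unchanged; only the diagonal terms shrink to ρᵢσᵢ².
True-score variance = [0.82 + 0.77 + 0.84] + 3.26 = 2.43 + 3.26 = 5.69.
Reliability = 5.69 / 6.26 = 0.909.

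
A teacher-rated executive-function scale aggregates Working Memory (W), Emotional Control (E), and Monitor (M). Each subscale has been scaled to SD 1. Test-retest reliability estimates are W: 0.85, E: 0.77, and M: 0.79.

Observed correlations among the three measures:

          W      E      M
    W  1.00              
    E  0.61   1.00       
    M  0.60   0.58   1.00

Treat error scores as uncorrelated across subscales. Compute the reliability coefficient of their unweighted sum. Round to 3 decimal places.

Var(W+E+M) = 3 + 2·[0.61 + 0.60 + 0.58] = 3 + 3.58 = 6.58.
Because errors are independent across components, Cov(Tᵢ,Tⱼ) = Cov(Xᵢ,Xⱼ); the off-diagonal part of the true-score variance is the same as above.
True-score variance = [0.85 + 0.77 + 0.79] + 3.58 = 2.41 + 3.58 = 5.99.
Reliability = 5.99 / 6.58 = 0.910.

0.910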